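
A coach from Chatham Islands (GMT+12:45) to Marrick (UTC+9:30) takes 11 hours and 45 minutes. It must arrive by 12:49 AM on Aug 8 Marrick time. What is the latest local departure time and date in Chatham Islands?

4:19 PM on August 7

Target arrival in UTC: 12:49 AM − 9:30 = 3:19 PM on Aug 7.
Subtract 11 hours 45 minutes → departure 3:34 AM UTC on Aug 7.
Chatham Islands is UTC+12:45: 3:34 AM + 12:45 = 4:19 PM on Aug 7.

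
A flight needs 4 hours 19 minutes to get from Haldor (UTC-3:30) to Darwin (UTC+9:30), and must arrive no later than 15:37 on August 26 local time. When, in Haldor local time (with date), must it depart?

22:18 on August 25

Target arrival in UTC: 15:37 − 9:30 = 06:07 on Aug 26.
Subtract 4 hours 19 minutes → departure 01:48 UTC on Aug 26.
Haldor is UTC−3:30: 01:48 − 3:30 = 22:18 on Aug 25.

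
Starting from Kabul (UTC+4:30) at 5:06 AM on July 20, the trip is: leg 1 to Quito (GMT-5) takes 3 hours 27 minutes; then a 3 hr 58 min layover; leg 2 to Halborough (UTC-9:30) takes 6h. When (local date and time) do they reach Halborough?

4:31 AM on July 20

Convert departure to UTC: 5:06 AM − 4:30 = 12:36 AM UTC on Jul 20.
Add 3 hours and 27 minutes leg 1 → 4:03 AM UTC.
Add 3 hours and 58 minutes layover in Quito → 8:01 AM UTC.
Add 6 hours leg 2 → 2:01 PM UTC.
Halborough is UTC−9:30, so local arrival = 2:01 PM − 9:30 = 4:31 AM on Jul 20.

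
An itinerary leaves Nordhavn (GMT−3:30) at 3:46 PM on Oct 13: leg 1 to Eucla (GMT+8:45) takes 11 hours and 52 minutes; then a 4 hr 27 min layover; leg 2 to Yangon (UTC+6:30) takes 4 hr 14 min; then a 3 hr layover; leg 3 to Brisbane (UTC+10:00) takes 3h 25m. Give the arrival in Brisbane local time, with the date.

Convert departure to UTC: 3:46 PM + 3:30 = 7:16 PM UTC on Oct 13.
Add 11 hours and 52 minutes leg 1 → 7:08 AM UTC (Oct 14).
Add 4 hours 27 minutes layover in Eucla → 11:35 AM UTC.
Add 4 hours 14 minutes leg 2 → 3:49 PM UTC.
Add 3 hours layover in Yangon → 6:49 PM UTC.
Add 3 hours 25 minutes leg 3 → 10:14 PM UTC.
Brisbane is UTC+10:00, so local arrival = 10:14 PM + 10:00 = 8:14 AM on Oct 15.

8:14 AM on October 15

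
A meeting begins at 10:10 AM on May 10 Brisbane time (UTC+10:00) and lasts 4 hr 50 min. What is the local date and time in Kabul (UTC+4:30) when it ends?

9:30 AM on May 10

Convert start to UTC: 10:10 AM − 10:00 = 12:10 AM UTC on May 10.
Add 4 hours and 50 minutes duration → 5:00 AM UTC.
Kabul is UTC+4:30, so local end time = 5:00 AM + 4:30 = 9:30 AM on May 10.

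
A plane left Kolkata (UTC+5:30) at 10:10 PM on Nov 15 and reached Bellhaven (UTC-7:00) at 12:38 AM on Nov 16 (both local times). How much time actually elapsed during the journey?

14 hours 58 minutes

Departure in UTC: 10:10 PM − 5:30 = 4:40 PM on Nov 15.
Arrival in UTC: 12:38 AM + 7:00 = 7:38 AM on Nov 16.
Elapsed = 7:38 AM − 4:40 PM (+1 day) = 14 hours 58 minutes.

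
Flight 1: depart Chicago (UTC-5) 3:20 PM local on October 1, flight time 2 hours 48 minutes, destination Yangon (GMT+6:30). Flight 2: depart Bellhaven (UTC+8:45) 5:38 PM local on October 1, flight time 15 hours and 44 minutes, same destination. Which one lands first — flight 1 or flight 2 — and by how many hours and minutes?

the first, by 1 hour 29 minutes

Flight 1 in UTC: 3:20 PM + 5:00 = 8:20 PM on Oct 1.
+2 hours 48 minutes → arrive 11:08 PM UTC on Oct 1.
Flight 2 in UTC: 5:38 PM − 8:45 = 8:53 AM on Oct 1.
+15 hours 44 minutes → arrive 12:37 AM UTC on Oct 2.
Flight 1 lands earlier by 1 hour 29 minutes.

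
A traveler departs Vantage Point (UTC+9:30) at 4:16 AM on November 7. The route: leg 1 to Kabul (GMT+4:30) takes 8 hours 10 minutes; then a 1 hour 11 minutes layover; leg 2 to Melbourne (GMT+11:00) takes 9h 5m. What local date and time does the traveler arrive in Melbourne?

12:12 AM on November 8

Convert departure to UTC: 4:16 AM − 9:30 = 6:46 PM UTC on Nov 6.
Add 8 hours 10 minutes leg 1 → 2:56 AM UTC (Nov 7).
Add 1 hour and 11 minutes layover in Kabul → 4:07 AM UTC.
Add 9 hours 5 minutes leg 2 → 1:12 PM UTC.
Melbourne is UTC+11:00, so local arrival = 1:12 PM + 11:00 = 12:12 AM on Nov 8.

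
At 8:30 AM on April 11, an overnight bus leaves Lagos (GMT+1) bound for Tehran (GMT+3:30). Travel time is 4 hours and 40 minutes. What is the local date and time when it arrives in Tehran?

Convert departure to UTC: 8:30 AM − 1:00 = 7:30 AM UTC on Apr 11.
Add 4 hours and 40 minutes travel time → 12:10 PM UTC.
Tehran is UTC+3:30, so local arrival = 12:10 PM + 3:30 = 3:40 PM on Apr 11.

3:40 PM on April 11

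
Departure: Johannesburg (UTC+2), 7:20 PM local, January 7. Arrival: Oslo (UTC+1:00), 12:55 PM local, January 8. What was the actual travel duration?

Departure in UTC: 7:20 PM − 2:00 = 5:20 PM on Jan 7.
Arrival in UTC: 12:55 PM − 1:00 = 11:55 AM on Jan 8.
Elapsed = 11:55 AM − 5:20 PM (+1 day) = 18 hours 35 minutes.

18 hours 35 minutes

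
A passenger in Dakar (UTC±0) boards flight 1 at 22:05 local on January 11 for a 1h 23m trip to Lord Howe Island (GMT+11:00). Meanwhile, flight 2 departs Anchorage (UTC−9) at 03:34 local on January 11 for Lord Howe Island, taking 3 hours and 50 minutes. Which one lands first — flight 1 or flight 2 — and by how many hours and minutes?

the second, by 7 hours 4 minutes

Flight 1 departs at 22:05 UTC (Jan 11).
+1 hour 23 minutes → arrive 23:28 UTC on Jan 11.
Flight 2 in UTC: 03:34 + 9:00 = 12:34 on Jan 11.
+3 hours and 50 minutes → arrive 16:24 UTC on Jan 11.
Flight 2 lands earlier by 7 hours 4 minutes.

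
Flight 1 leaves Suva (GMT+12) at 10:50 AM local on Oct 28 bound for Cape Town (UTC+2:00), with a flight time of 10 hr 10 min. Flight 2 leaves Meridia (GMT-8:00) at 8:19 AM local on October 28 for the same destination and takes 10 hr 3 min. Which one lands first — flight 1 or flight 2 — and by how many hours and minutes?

the first, by 17 hours 22 minutes

Flight 1 in UTC: 10:50 AM − 12:00 = 10:50 PM on Oct 27.
+10 hours and 10 minutes → arrive 9:00 AM UTC on Oct 28.
Flight 2 in UTC: 8:19 AM + 8:00 = 4:19 PM on Oct 28.
+10 hours 3 minutes → arrive 2:22 AM UTC on Oct 29.
Flight 1 lands earlier by 17 hours 22 minutes.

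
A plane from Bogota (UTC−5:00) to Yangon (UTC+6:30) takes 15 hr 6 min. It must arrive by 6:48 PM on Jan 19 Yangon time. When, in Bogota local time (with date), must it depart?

4:12 PM on Jan 18

Target arrival in UTC: 6:48 PM − 6:30 = 12:18 PM on Jan 19.
Subtract 15 hours 6 minutes → departure 9:12 PM UTC on Jan 18.
Bogota is UTC−5:00: 9:12 PM − 5:00 = 4:12 PM on Jan 18.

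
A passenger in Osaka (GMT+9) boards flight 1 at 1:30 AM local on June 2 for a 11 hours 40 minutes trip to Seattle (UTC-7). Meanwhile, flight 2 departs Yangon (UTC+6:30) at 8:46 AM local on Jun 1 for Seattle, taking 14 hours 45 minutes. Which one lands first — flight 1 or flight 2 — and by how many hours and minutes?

Flight 1 in UTC: 1:30 AM − 9:00 = 4:30 PM on Jun 1.
+11 hours and 40 minutes → arrive 4:10 AM UTC on Jun 2.
Flight 2 in UTC: 8:46 AM − 6:30 = 2:16 AM on Jun 1.
+14 hours 45 minutes → arrive 5:01 PM UTC on Jun 1.
Flight 2 lands earlier by 11 hours 9 minutes.

the second, by 11 hours 9 minutes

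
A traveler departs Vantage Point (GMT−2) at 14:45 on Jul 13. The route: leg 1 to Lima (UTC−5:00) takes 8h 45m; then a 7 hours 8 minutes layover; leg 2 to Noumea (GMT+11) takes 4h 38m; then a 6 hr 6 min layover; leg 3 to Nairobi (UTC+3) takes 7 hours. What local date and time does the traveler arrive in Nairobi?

Convert departure to UTC: 14:45 + 2:00 = 16:45 UTC on Jul 13.
Add 8 hours 45 minutes leg 1 → 01:30 UTC (Jul 14).
Add 7 hours and 8 minutes layover in Lima → 08:38 UTC.
Add 4 hours 38 minutes leg 2 → 13:16 UTC.
Add 6 hours 6 minutes layover in Noumea → 19:22 UTC.
Add 7 hours leg 3 → 02:22 UTC (Jul 15).
Nairobi is UTC+3:00, so local arrival = 02:22 + 3:00 = 05:22 on Jul 15.

05:22 on Jul 15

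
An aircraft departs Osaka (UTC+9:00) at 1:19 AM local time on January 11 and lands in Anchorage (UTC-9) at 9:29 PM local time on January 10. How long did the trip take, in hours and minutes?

14 hours 10 minutes

Departure in UTC: 1:19 AM − 9:00 = 4:19 PM on Jan 10.
Arrival in UTC: 9:29 PM + 9:00 = 6:29 AM on Jan 11.
Elapsed = 6:29 AM − 4:19 PM (+1 day) = 14 hours 10 minutes.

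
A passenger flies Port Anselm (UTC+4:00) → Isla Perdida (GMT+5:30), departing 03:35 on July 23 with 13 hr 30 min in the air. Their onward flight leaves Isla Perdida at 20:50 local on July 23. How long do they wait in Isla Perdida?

2 hours 15 minutes

Convert departure to UTC: 03:35 − 4:00 = 23:35 UTC on Jul 22.
Add 13 hours 30 minutes flight time → 13:05 UTC (Jul 23).
Isla Perdida is UTC+5:30, so local arrival = 13:05 + 5:30 = 18:35 on Jul 23.
Layover = 20:50 − 18:35 = 2 hours 15 minutes.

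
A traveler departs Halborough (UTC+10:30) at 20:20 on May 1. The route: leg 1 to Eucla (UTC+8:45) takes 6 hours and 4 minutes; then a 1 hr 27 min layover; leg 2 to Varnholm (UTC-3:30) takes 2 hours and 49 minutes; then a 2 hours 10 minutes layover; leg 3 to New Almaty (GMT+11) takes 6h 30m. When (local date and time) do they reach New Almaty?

15:50 on May 2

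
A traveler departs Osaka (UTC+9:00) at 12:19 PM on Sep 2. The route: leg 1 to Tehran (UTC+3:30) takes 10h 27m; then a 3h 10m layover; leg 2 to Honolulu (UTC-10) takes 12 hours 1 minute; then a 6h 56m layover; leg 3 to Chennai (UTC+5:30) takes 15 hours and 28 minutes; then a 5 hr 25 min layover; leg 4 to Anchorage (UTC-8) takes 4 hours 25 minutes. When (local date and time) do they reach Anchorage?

Convert departure to UTC: 12:19 PM − 9:00 = 3:19 AM UTC on Sep 2.
Add 10 hours 27 minutes leg 1 → 1:46 PM UTC.
Add 3 hours 10 minutes layover in Tehran → 4:56 PM UTC.
Add 12 hours 1 minute leg 2 → 4:57 AM UTC (Sep 3).
Add 6 hours 56 minutes layover in Honolulu → 11:53 AM UTC.
Add 15 hours and 28 minutes leg 3 → 3:21 AM UTC (Sep 4).
Add 5 hours 25 minutes layover in Chennai → 8:46 AM UTC.
Add 4 hours 25 minutes leg 4 → 1:11 PM UTC.
Anchorage is UTC−8:00, so local arrival = 1:11 PM − 8:00 = 5:11 AM on Sep 4.

5:11 AM on Sep 4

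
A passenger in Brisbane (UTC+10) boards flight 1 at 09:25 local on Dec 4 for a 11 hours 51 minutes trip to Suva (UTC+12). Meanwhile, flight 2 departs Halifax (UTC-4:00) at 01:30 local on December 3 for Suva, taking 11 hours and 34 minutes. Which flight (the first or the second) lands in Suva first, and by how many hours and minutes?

Flight 1 in UTC: 09:25 − 10:00 = 23:25 on Dec 3.
+11 hours 51 minutes → arrive 11:16 UTC on Dec 4.
Flight 2 in UTC: 01:30 + 4:00 = 05:30 on Dec 3.
+11 hours and 34 minutes → arrive 17:04 UTC on Dec 3.
Flight 2 lands earlier by 18 hours 12 minutes.

the second, by 18 hours 12 minutes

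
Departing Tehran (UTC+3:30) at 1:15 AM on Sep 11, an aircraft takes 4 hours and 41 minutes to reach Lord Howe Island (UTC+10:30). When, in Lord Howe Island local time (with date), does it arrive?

Lord Howe Island is 7:00 ahead of Tehran.
After 4 hours and 41 minutes it is 5:56 AM in Tehran.
Shift by the zone difference: 5:56 AM + 7:00 = 12:56 PM on Sep 11 in Lord Howe Island.

12:56 PM on September 11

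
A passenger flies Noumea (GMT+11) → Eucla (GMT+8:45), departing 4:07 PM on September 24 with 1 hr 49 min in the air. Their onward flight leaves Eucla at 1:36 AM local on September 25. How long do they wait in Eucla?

Convert departure to UTC: 4:07 PM − 11:00 = 5:07 AM UTC on Sep 24.
Add 1 hour and 49 minutes flight time → 6:56 AM UTC.
Eucla is UTC+8:45, so local arrival = 6:56 AM + 8:45 = 3:41 PM on Sep 24.
Layover = 1:36 AM − 3:41 PM (+1 day) = 9 hours 55 minutes.

9 hours 55 minutes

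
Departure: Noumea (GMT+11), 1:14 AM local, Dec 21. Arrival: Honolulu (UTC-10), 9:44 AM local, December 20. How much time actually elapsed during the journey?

Honolulu is 21:00 behind Noumea.
Clock-face elapsed time (ignoring zones) is −15 hours 30 minutes.
Actual elapsed = −15 hours 30 minutes + 21:00 = 5 hours 30 minutes.

5 hours 30 minutes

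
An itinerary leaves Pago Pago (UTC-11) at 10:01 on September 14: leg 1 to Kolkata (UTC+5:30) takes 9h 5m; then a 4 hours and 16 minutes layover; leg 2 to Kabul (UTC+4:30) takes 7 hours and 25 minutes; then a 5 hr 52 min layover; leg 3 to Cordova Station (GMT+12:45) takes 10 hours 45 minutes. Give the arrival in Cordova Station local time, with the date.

Convert departure to UTC: 10:01 + 11:00 = 21:01 UTC on Sep 14.
Add 9 hours and 5 minutes leg 1 → 06:06 UTC (Sep 15).
Add 4 hours 16 minutes layover in Kolkata → 10:22 UTC.
Add 7 hours 25 minutes leg 2 → 17:47 UTC.
Add 5 hours and 52 minutes layover in Kabul → 23:39 UTC.
Add 10 hours and 45 minutes leg 3 → 10:24 UTC (Sep 16).
Cordova Station is UTC+12:45, so local arrival = 10:24 + 12:45 = 23:09 on Sep 16.

23:09 on Sep 16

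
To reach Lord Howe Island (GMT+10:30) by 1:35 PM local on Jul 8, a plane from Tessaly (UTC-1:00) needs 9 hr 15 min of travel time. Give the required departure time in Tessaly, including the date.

4:50 PM on Jul 7

Target arrival in UTC: 1:35 PM − 10:30 = 3:05 AM on Jul 8.
Subtract 9 hours and 15 minutes → departure 5:50 PM UTC on Jul 7.
Tessaly is UTC−1:00: 5:50 PM − 1:00 = 4:50 PM on Jul 7.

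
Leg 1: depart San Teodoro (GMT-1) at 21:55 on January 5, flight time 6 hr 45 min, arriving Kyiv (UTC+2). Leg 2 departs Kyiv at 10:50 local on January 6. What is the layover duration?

Convert departure to UTC: 21:55 + 1:00 = 22:55 UTC on Jan 5.
Add 6 hours and 45 minutes flight time → 05:40 UTC (Jan 6).
Kyiv is UTC+2:00, so local arrival = 05:40 + 2:00 = 07:40 on Jan 6.
Layover = 10:50 − 07:40 = 3 hours 10 minutes.

3 hours 10 minutes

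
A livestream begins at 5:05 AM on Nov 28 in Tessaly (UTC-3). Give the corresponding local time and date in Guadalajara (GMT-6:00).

2:05 AM on November 28

Guadalajara is 3:00 behind Tessaly.
Shift by the zone difference: 5:05 AM − 3:00 = 2:05 AM on Nov 28 in Guadalajara.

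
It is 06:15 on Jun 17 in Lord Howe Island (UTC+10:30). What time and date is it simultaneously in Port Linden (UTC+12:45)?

Port Linden is 2:15 ahead of Lord Howe Island.
Shift by the zone difference: 06:15 + 2:15 = 08:30 on Jun 17 in Port Linden.

08:30 on June 17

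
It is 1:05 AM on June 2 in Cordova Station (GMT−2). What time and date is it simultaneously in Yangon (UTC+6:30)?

9:35 AM on Jun 2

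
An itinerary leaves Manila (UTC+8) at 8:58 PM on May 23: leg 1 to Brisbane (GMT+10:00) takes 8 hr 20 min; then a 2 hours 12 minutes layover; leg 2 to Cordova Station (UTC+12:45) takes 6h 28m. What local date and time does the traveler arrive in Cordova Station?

6:43 PM on May 24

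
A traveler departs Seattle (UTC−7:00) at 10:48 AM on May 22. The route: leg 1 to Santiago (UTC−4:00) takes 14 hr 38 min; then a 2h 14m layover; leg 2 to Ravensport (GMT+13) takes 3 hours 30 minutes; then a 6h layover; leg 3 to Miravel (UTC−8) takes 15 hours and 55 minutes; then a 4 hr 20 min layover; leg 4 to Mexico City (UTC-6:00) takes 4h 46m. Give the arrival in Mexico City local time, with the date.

Convert departure to UTC: 10:48 AM + 7:00 = 5:48 PM UTC on May 22.
Add 14 hours 38 minutes leg 1 → 8:26 AM UTC (May 23).
Add 2 hours 14 minutes layover in Santiago → 10:40 AM UTC.
Add 3 hours 30 minutes leg 2 → 2:10 PM UTC.
Add 6 hours layover in Ravensport → 8:10 PM UTC.
Add 15 hours and 55 minutes leg 3 → 12:05 PM UTC (May 24).
Add 4 hours 20 minutes layover in Miravel → 4:25 PM UTC.
Add 4 hours and 46 minutes leg 4 → 9:11 PM UTC.
Mexico City is UTC−6:00, so local arrival = 9:11 PM − 6:00 = 3:11 PM on May 24.

3:11 PM on May 24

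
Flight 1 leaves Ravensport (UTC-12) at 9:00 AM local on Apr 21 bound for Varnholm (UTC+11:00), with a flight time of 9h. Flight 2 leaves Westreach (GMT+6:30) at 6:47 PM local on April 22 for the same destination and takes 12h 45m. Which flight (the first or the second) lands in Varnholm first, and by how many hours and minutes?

the first, by 19 hours 2 minutes

Flight 1 in UTC: 9:00 AM + 12:00 = 9:00 PM on Apr 21.
+9 hours → arrive 6:00 AM UTC on Apr 22.
Flight 2 in UTC: 6:47 PM − 6:30 = 12:17 PM on Apr 22.
+12 hours 45 minutes → arrive 1:02 AM UTC on Apr 23.
Flight 1 lands earlier by 19 hours 2 minutes.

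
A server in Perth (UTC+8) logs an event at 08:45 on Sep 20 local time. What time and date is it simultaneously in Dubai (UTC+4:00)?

04:45 on September 20

In UTC: 08:45 − 8:00 = 00:45 on Sep 20.
Dubai is UTC+4:00: 00:45 + 4:00 = 04:45 on Sep 20.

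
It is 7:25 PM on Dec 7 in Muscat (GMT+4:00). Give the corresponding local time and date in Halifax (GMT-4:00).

11:25 AM on Dec 7

In UTC: 7:25 PM − 4:00 = 3:25 PM on Dec 7.
Halifax is UTC−4:00: 3:25 PM − 4:00 = 11:25 AM on Dec 7.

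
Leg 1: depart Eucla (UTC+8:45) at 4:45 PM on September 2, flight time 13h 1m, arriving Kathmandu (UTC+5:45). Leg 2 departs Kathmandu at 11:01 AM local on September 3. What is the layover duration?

Convert departure to UTC: 4:45 PM − 8:45 = 8:00 AM UTC on Sep 2.
Add 13 hours and 1 minute flight time → 9:01 PM UTC.
Kathmandu is UTC+5:45, so local arrival = 9:01 PM + 5:45 = 2:46 AM on Sep 3.
Layover = 11:01 AM − 2:46 AM = 8 hours 15 minutes.

8 hours 15 minutes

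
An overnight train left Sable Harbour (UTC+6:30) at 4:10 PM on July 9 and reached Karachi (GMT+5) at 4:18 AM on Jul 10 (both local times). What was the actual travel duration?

13 hours 38 minutes

Departure in UTC: 4:10 PM − 6:30 = 9:40 AM on Jul 9.
Arrival in UTC: 4:18 AM − 5:00 = 11:18 PM on Jul 9.
Elapsed = 11:18 PM − 9:40 AM = 13 hours 38 minutes.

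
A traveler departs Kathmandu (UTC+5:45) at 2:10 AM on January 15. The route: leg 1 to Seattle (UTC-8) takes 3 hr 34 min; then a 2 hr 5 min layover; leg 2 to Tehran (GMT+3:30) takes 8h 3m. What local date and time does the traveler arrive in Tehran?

Convert departure to UTC: 2:10 AM − 5:45 = 8:25 PM UTC on Jan 14.
Add 3 hours 34 minutes leg 1 → 11:59 PM UTC.
Add 2 hours and 5 minutes layover in Seattle → 2:04 AM UTC (Jan 15).
Add 8 hours 3 minutes leg 2 → 10:07 AM UTC.
Tehran is UTC+3:30, so local arrival = 10:07 AM + 3:30 = 1:37 PM on Jan 15.

1:37 PM on January 15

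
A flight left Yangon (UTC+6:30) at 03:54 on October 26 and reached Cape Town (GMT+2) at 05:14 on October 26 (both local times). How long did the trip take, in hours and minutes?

Departure in UTC: 03:54 − 6:30 = 21:24 on Oct 25.
Arrival in UTC: 05:14 − 2:00 = 03:14 on Oct 26.
Elapsed = 03:14 − 21:24 (+1 day) = 5 hours 50 minutes.

5 hours 50 minutes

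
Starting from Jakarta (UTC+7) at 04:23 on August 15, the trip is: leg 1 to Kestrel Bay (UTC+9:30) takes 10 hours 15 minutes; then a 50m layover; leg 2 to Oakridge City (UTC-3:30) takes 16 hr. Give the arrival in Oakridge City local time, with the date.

20:58 on August 15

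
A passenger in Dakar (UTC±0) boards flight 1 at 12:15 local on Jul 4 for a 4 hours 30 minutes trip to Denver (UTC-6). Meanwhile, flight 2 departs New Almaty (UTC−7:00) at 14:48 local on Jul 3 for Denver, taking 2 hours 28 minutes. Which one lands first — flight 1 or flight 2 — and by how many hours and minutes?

Flight 1 departs at 12:15 UTC (Jul 4).
+4 hours and 30 minutes → arrive 16:45 UTC on Jul 4.
Flight 2 in UTC: 14:48 + 7:00 = 21:48 on Jul 3.
+2 hours 28 minutes → arrive 00:16 UTC on Jul 4.
Flight 2 lands earlier by 16 hours 29 minutes.

the second, by 16 hours 29 minutes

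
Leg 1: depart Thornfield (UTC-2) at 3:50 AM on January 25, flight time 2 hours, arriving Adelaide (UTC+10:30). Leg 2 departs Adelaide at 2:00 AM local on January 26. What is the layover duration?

7 hours 40 minutes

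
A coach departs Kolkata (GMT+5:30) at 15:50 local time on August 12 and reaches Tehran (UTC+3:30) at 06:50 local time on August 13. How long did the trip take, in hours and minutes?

17 hours

Departure in UTC: 15:50 − 5:30 = 10:20 on Aug 12.
Arrival in UTC: 06:50 − 3:30 = 03:20 on Aug 13.
Elapsed = 03:20 − 10:20 (+1 day) = 17 hours.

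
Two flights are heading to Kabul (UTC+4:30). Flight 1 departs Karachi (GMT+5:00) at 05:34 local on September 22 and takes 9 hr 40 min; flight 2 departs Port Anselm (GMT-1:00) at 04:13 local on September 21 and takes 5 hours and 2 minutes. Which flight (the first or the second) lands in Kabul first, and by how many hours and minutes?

the second, by 23 hours 59 minutes

Flight 1 in UTC: 05:34 − 5:00 = 00:34 on Sep 22.
+9 hours and 40 minutes → arrive 10:14 UTC on Sep 22.
Flight 2 in UTC: 04:13 + 1:00 = 05:13 on Sep 21.
+5 hours 2 minutes → arrive 10:15 UTC on Sep 21.
Flight 2 lands earlier by 23 hours 59 minutes.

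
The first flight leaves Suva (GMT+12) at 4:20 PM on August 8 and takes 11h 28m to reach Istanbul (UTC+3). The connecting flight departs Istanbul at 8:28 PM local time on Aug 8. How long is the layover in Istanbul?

1 hour 40 minutes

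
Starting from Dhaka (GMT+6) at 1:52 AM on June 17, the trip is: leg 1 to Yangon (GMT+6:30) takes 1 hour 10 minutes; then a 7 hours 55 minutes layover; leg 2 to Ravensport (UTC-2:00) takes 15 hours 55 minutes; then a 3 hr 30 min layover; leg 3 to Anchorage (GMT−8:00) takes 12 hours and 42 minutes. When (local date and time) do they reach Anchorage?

Convert departure to UTC: 1:52 AM − 6:00 = 7:52 PM UTC on Jun 16.
Add 1 hour and 10 minutes leg 1 → 9:02 PM UTC.
Add 7 hours 55 minutes layover in Yangon → 4:57 AM UTC (Jun 17).
Add 15 hours and 55 minutes leg 2 → 8:52 PM UTC.
Add 3 hours and 30 minutes layover in Ravensport → 12:22 AM UTC (Jun 18).
Add 12 hours and 42 minutes leg 3 → 1:04 PM UTC.
Anchorage is UTC−8:00, so local arrival = 1:04 PM − 8:00 = 5:04 AM on Jun 18.

5:04 AM on June 18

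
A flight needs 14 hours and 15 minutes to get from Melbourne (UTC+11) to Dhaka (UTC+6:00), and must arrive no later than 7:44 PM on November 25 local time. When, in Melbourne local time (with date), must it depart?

Target arrival in UTC: 7:44 PM − 6:00 = 1:44 PM on Nov 25.
Subtract 14 hours 15 minutes → departure 11:29 PM UTC on Nov 24.
Melbourne is UTC+11:00: 11:29 PM + 11:00 = 10:29 AM on Nov 25.

10:29 AM on Nov 25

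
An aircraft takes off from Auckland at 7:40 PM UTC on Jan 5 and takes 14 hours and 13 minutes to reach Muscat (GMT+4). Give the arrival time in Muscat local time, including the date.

1:53 PM on Jan 6

Departure is given in UTC: 7:40 PM on Jan 5.
Add 14 hours and 13 minutes → 9:53 AM UTC (Jan 6).
Muscat is UTC+4:00: 9:53 AM + 4:00 = 1:53 PM on Jan 6.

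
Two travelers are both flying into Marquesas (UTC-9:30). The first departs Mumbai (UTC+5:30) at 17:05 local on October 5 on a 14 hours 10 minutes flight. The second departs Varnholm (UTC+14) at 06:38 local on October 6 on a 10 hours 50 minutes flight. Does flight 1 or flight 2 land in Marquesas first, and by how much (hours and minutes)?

the first, by 1 hour 43 minutes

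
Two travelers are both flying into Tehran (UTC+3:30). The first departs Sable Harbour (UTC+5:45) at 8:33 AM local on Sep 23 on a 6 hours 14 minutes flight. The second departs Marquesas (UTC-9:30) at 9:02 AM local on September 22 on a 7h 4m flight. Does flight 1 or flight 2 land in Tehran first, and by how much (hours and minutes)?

Flight 1 in UTC: 8:33 AM − 5:45 = 2:48 AM on Sep 23.
+6 hours 14 minutes → arrive 9:02 AM UTC on Sep 23.
Flight 2 in UTC: 9:02 AM + 9:30 = 6:32 PM on Sep 22.
+7 hours and 4 minutes → arrive 1:36 AM UTC on Sep 23.
Flight 2 lands earlier by 7 hours 26 minutes.

the second, by 7 hours 26 minutes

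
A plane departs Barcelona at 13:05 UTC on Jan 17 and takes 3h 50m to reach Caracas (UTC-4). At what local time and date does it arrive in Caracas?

12:55 on January 17

Departure is given in UTC: 13:05 on Jan 17.
Add 3 hours and 50 minutes → 16:55 UTC.
Caracas is UTC−4:00: 16:55 − 4:00 = 12:55 on Jan 17.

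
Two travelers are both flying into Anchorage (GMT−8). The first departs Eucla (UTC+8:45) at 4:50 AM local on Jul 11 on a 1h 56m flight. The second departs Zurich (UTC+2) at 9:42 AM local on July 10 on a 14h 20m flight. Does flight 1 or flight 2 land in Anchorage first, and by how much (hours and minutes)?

the first, by 1 minute

Flight 1 in UTC: 4:50 AM − 8:45 = 8:05 PM on Jul 10.
+1 hour 56 minutes → arrive 10:01 PM UTC on Jul 10.
Flight 2 in UTC: 9:42 AM − 2:00 = 7:42 AM on Jul 10.
+14 hours and 20 minutes → arrive 10:02 PM UTC on Jul 10.
Flight 1 lands earlier by 1 minute.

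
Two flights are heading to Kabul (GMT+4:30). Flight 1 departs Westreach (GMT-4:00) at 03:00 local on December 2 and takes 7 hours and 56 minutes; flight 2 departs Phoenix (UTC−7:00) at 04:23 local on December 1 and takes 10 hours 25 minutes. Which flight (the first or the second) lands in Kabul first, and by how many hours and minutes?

Flight 1 in UTC: 03:00 + 4:00 = 07:00 on Dec 2.
+7 hours and 56 minutes → arrive 14:56 UTC on Dec 2.
Flight 2 in UTC: 04:23 + 7:00 = 11:23 on Dec 1.
+10 hours 25 minutes → arrive 21:48 UTC on Dec 1.
Flight 2 lands earlier by 17 hours 8 minutes.

the second, by 17 hours 8 minutes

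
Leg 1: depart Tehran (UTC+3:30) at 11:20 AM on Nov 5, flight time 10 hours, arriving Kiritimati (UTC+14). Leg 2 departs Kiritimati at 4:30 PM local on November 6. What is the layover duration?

8 hours 40 minutes

Convert departure to UTC: 11:20 AM − 3:30 = 7:50 AM UTC on Nov 5.
Add 10 hours flight time → 5:50 PM UTC.
Kiritimati is UTC+14:00, so local arrival = 5:50 PM + 14:00 = 7:50 AM on Nov 6.
Layover = 4:30 PM − 7:50 AM = 8 hours 40 minutes.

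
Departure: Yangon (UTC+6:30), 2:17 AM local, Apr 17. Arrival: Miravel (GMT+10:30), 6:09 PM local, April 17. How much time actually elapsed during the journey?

Departure in UTC: 2:17 AM − 6:30 = 7:47 PM on Apr 16.
Arrival in UTC: 6:09 PM − 10:30 = 7:39 AM on Apr 17.
Elapsed = 7:39 AM − 7:47 PM (+1 day) = 11 hours 52 minutes.

11 hours 52 minutes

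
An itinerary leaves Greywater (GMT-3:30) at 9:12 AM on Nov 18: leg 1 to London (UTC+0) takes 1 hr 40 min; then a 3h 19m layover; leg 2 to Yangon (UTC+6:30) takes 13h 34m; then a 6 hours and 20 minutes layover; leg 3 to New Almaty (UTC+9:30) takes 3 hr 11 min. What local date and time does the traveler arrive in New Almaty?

2:16 AM on November 20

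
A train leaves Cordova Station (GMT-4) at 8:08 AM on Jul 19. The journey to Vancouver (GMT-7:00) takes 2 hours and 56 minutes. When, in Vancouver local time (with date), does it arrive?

Convert departure to UTC: 8:08 AM + 4:00 = 12:08 PM UTC on Jul 19.
Add 2 hours 56 minutes travel time → 3:04 PM UTC.
Vancouver is UTC−7:00, so local arrival = 3:04 PM − 7:00 = 8:04 AM on Jul 19.

8:04 AM on July 19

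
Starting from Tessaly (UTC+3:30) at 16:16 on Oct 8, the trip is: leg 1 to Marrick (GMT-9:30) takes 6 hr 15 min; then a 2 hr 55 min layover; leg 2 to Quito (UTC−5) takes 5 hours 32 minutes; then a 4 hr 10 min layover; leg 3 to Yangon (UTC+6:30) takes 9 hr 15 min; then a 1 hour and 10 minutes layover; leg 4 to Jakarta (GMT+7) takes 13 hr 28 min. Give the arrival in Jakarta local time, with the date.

Convert departure to UTC: 16:16 − 3:30 = 12:46 UTC on Oct 8.
Add 6 hours and 15 minutes leg 1 → 19:01 UTC.
Add 2 hours and 55 minutes layover in Marrick → 21:56 UTC.
Add 5 hours and 32 minutes leg 2 → 03:28 UTC (Oct 9).
Add 4 hours 10 minutes layover in Quito → 07:38 UTC.
Add 9 hours 15 minutes leg 3 → 16:53 UTC.
Add 1 hour and 10 minutes layover in Yangon → 18:03 UTC.
Add 13 hours 28 minutes leg 4 → 07:31 UTC (Oct 10).
Jakarta is UTC+7:00, so local arrival = 07:31 + 7:00 = 14:31 on Oct 10.

14:31 on October 10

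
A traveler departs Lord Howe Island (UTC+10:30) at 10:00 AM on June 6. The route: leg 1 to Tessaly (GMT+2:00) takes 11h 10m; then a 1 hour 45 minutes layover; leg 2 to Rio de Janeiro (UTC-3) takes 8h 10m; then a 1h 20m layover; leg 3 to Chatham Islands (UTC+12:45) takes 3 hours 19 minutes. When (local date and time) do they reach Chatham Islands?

1:59 PM on June 7

Convert departure to UTC: 10:00 AM − 10:30 = 11:30 PM UTC on Jun 5.
Add 11 hours 10 minutes leg 1 → 10:40 AM UTC (Jun 6).
Add 1 hour and 45 minutes layover in Tessaly → 12:25 PM UTC.
Add 8 hours 10 minutes leg 2 → 8:35 PM UTC.
Add 1 hour and 20 minutes layover in Rio de Janeiro → 9:55 PM UTC.
Add 3 hours 19 minutes leg 3 → 1:14 AM UTC (Jun 7).
Chatham Islands is UTC+12:45, so local arrival = 1:14 AM + 12:45 = 1:59 PM on Jun 7.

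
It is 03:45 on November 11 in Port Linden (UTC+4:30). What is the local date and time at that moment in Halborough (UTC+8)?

In UTC: 03:45 − 4:30 = 23:15 on Nov 10.
Halborough is UTC+8:00: 23:15 + 8:00 = 07:15 on Nov 11.

07:15 on November 11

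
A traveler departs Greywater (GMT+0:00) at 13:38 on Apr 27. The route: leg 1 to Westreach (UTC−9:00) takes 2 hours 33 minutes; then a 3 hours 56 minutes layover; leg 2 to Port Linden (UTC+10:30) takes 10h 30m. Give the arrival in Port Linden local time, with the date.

17:07 on April 28

Greywater is at UTC+0, so departure is already 13:38 UTC on Apr 27.
Add 2 hours 33 minutes leg 1 → 16:11 UTC.
Add 3 hours and 56 minutes layover in Westreach → 20:07 UTC.
Add 10 hours and 30 minutes leg 2 → 06:37 UTC (Apr 28).
Port Linden is UTC+10:30, so local arrival = 06:37 + 10:30 = 17:07 on Apr 28.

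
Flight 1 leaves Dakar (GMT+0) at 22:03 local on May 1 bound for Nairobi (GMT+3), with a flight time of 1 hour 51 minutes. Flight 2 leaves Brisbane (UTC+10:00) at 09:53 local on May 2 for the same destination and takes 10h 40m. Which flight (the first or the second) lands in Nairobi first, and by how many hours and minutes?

Flight 1 departs at 22:03 UTC (May 1).
+1 hour and 51 minutes → arrive 23:54 UTC on May 1.
Flight 2 in UTC: 09:53 − 10:00 = 23:53 on May 1.
+10 hours 40 minutes → arrive 10:33 UTC on May 2.
Flight 1 lands earlier by 10 hours 39 minutes.

the first, by 10 hours 39 minutes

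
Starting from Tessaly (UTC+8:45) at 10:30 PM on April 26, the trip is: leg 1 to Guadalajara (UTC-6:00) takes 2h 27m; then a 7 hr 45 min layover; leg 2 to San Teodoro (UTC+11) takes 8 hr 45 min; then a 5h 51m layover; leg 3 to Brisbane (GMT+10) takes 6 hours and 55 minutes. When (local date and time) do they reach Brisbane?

7:28 AM on April 28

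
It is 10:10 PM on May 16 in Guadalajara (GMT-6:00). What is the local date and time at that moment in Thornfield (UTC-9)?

In UTC: 10:10 PM + 6:00 = 4:10 AM on May 17.
Thornfield is UTC−9:00: 4:10 AM − 9:00 = 7:10 PM on May 16.

7:10 PM on May 16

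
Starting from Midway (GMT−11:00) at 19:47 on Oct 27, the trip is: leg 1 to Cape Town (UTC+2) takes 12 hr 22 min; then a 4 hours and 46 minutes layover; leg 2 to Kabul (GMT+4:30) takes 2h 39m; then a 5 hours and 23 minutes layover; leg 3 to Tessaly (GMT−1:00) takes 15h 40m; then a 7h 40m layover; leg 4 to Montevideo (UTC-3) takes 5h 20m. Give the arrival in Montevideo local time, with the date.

09:37 on Oct 30

Convert departure to UTC: 19:47 + 11:00 = 06:47 UTC on Oct 28.
Add 12 hours 22 minutes leg 1 → 19:09 UTC.
Add 4 hours 46 minutes layover in Cape Town → 23:55 UTC.
Add 2 hours 39 minutes leg 2 → 02:34 UTC (Oct 29).
Add 5 hours 23 minutes layover in Kabul → 07:57 UTC.
Add 15 hours 40 minutes leg 3 → 23:37 UTC.
Add 7 hours and 40 minutes layover in Tessaly → 07:17 UTC (Oct 30).
Add 5 hours and 20 minutes leg 4 → 12:37 UTC.
Montevideo is UTC−3:00, so local arrival = 12:37 − 3:00 = 09:37 on Oct 30.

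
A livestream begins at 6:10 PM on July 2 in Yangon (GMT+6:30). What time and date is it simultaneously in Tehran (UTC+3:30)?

3:10 PM on Jul 2

Tehran is 3:00 behind Yangon.
Shift by the zone difference: 6:10 PM − 3:00 = 3:10 PM on Jul 2 in Tehran.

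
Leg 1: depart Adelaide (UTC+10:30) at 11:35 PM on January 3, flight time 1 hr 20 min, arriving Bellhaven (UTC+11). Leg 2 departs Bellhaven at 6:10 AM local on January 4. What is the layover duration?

4 hours 45 minutes

Convert departure to UTC: 11:35 PM − 10:30 = 1:05 PM UTC on Jan 3.
Add 1 hour 20 minutes flight time → 2:25 PM UTC.
Bellhaven is UTC+11:00, so local arrival = 2:25 PM + 11:00 = 1:25 AM on Jan 4.
Layover = 6:10 AM − 1:25 AM = 4 hours 45 minutes.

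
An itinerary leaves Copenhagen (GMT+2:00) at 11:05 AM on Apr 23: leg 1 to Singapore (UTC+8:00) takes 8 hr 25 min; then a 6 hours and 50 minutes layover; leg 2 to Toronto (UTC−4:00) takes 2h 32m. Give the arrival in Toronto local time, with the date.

10:52 PM on Apr 23

Convert departure to UTC: 11:05 AM − 2:00 = 9:05 AM UTC on Apr 23.
Add 8 hours 25 minutes leg 1 → 5:30 PM UTC.
Add 6 hours and 50 minutes layover in Singapore → 12:20 AM UTC (Apr 24).
Add 2 hours and 32 minutes leg 2 → 2:52 AM UTC.
Toronto is UTC−4:00, so local arrival = 2:52 AM − 4:00 = 10:52 PM on Apr 23.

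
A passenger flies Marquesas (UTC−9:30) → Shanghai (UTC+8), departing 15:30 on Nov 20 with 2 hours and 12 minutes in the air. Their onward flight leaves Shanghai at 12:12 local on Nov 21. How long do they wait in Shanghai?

1 hour

Convert departure to UTC: 15:30 + 9:30 = 01:00 UTC on Nov 21.
Add 2 hours and 12 minutes flight time → 03:12 UTC.
Shanghai is UTC+8:00, so local arrival = 03:12 + 8:00 = 11:12 on Nov 21.
Layover = 12:12 − 11:12 = 1 hour.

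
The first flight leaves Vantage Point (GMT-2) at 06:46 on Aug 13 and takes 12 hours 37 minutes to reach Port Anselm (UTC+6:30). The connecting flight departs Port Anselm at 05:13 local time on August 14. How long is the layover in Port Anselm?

Convert departure to UTC: 06:46 + 2:00 = 08:46 UTC on Aug 13.
Add 12 hours 37 minutes flight time → 21:23 UTC.
Port Anselm is UTC+6:30, so local arrival = 21:23 + 6:30 = 03:53 on Aug 14.
Layover = 05:13 − 03:53 = 1 hour 20 minutes.

1 hour 20 minutes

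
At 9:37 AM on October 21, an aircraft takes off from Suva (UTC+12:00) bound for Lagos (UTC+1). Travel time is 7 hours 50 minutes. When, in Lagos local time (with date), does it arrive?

6:27 AM on Oct 21

Convert departure to UTC: 9:37 AM − 12:00 = 9:37 PM UTC on Oct 20.
Add 7 hours and 50 minutes travel time → 5:27 AM UTC (Oct 21).
Lagos is UTC+1:00, so local arrival = 5:27 AM + 1:00 = 6:27 AM on Oct 21.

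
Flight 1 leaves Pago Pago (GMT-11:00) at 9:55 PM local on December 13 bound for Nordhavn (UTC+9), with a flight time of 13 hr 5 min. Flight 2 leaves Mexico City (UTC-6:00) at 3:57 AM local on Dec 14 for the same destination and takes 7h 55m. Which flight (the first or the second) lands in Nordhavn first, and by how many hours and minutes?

the second, by 4 hours 8 minutes

Flight 1 in UTC: 9:55 PM + 11:00 = 8:55 AM on Dec 14.
+13 hours and 5 minutes → arrive 10:00 PM UTC on Dec 14.
Flight 2 in UTC: 3:57 AM + 6:00 = 9:57 AM on Dec 14.
+7 hours and 55 minutes → arrive 5:52 PM UTC on Dec 14.
Flight 2 lands earlier by 4 hours 8 minutes.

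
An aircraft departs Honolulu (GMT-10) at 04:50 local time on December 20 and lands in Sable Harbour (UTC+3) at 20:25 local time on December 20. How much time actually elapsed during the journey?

2 hours 35 minutes

Departure in UTC: 04:50 + 10:00 = 14:50 on Dec 20.
Arrival in UTC: 20:25 − 3:00 = 17:25 on Dec 20.
Elapsed = 17:25 − 14:50 = 2 hours 35 minutes.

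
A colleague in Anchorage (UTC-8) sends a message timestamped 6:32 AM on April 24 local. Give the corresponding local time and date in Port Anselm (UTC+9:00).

11:32 PM on April 24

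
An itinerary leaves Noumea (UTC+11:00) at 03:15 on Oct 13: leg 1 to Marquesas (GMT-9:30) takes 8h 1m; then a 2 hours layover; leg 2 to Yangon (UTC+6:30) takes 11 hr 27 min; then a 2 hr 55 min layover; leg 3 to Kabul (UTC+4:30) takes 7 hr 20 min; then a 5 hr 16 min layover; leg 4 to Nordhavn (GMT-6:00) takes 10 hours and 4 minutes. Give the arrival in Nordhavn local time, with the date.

09:18 on Oct 14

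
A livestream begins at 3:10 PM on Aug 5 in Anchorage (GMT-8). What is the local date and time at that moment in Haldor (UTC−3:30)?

In UTC: 3:10 PM + 8:00 = 11:10 PM on Aug 5.
Haldor is UTC−3:30: 11:10 PM − 3:30 = 7:40 PM on Aug 5.

7:40 PM on August 5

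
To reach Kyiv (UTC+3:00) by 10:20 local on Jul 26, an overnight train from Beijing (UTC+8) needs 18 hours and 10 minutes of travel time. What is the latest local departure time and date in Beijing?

21:10 on Jul 25

Target arrival in UTC: 10:20 − 3:00 = 07:20 on Jul 26.
Subtract 18 hours 10 minutes → departure 13:10 UTC on Jul 25.
Beijing is UTC+8:00: 13:10 + 8:00 = 21:10 on Jul 25.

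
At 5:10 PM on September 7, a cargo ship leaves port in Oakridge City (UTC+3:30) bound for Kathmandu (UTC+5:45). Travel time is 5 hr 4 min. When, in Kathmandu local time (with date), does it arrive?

12:29 AM on September 8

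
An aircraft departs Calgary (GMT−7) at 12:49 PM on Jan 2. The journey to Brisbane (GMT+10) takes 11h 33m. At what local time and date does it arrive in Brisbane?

5:22 PM on January 3

Convert departure to UTC: 12:49 PM + 7:00 = 7:49 PM UTC on Jan 2.
Add 11 hours and 33 minutes travel time → 7:22 AM UTC (Jan 3).
Brisbane is UTC+10:00, so local arrival = 7:22 AM + 10:00 = 5:22 PM on Jan 3.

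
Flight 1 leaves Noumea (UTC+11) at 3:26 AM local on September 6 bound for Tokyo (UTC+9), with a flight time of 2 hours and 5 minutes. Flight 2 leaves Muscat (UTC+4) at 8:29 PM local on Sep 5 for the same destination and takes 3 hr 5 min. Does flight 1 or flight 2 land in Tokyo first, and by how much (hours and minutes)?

the first, by 1 hour 3 minutes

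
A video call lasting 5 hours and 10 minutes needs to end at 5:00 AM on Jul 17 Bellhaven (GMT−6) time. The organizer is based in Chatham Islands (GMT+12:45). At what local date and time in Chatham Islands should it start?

6:35 PM on July 17

Target end time in UTC: 5:00 AM + 6:00 = 11:00 AM on Jul 17.
Subtract 5 hours 10 minutes → start 5:50 AM UTC on Jul 17.
Chatham Islands is UTC+12:45: 5:50 AM + 12:45 = 6:35 PM on Jul 17.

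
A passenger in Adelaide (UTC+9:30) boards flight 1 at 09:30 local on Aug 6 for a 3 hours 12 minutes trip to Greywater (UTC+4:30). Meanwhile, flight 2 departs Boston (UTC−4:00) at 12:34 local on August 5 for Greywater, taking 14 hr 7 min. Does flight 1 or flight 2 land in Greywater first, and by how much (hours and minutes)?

Flight 1 in UTC: 09:30 − 9:30 = 00:00 on Aug 6.
+3 hours 12 minutes → arrive 03:12 UTC on Aug 6.
Flight 2 in UTC: 12:34 + 4:00 = 16:34 on Aug 5.
+14 hours 7 minutes → arrive 06:41 UTC on Aug 6.
Flight 1 lands earlier by 3 hours 29 minutes.

the first, by 3 hours 29 minutes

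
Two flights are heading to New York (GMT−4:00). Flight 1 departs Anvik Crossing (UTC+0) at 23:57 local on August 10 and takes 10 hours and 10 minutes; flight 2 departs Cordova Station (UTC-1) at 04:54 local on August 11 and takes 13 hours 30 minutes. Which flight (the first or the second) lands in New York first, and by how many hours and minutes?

Flight 1 departs at 23:57 UTC (Aug 10).
+10 hours 10 minutes → arrive 10:07 UTC on Aug 11.
Flight 2 in UTC: 04:54 + 1:00 = 05:54 on Aug 11.
+13 hours 30 minutes → arrive 19:24 UTC on Aug 11.
Flight 1 lands earlier by 9 hours 17 minutes.

the first, by 9 hours 17 minutes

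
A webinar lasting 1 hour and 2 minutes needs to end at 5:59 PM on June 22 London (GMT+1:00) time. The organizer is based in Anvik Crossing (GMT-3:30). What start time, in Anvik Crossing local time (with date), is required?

Target end time in UTC: 5:59 PM − 1:00 = 4:59 PM on Jun 22.
Subtract 1 hour and 2 minutes → start 3:57 PM UTC on Jun 22.
Anvik Crossing is UTC−3:30: 3:57 PM − 3:30 = 12:27 PM on Jun 22.

12:27 PM on June 22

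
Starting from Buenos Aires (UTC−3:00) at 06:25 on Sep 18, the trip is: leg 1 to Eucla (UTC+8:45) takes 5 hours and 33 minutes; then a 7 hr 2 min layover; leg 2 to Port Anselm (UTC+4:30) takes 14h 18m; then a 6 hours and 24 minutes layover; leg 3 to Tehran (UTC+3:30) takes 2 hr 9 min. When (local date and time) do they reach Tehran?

00:21 on September 20

Convert departure to UTC: 06:25 + 3:00 = 09:25 UTC on Sep 18.
Add 5 hours 33 minutes leg 1 → 14:58 UTC.
Add 7 hours and 2 minutes layover in Eucla → 22:00 UTC.
Add 14 hours and 18 minutes leg 2 → 12:18 UTC (Sep 19).
Add 6 hours 24 minutes layover in Port Anselm → 18:42 UTC.
Add 2 hours and 9 minutes leg 3 → 20:51 UTC.
Tehran is UTC+3:30, so local arrival = 20:51 + 3:30 = 00:21 on Sep 20.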